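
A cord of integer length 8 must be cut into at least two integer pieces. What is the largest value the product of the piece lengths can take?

Define prod[k] = max over 1≤i<k of i · max(k−i, prod[k−i]); the inner max lets the remainder stay uncut if that's better.
prod[2] = 1×max(1,0) = 1×1 = 1
prod[3] = max(1×2, 2×1) = 2
prod[4] = max(1×3, 2×2, 3×1) = 4
prod[5] = max(1×4, 2×3, 3×2, 4×1) = 6
prod[6] = max(1×6, 2×4, 3×3, 4×2, 5×1) = 9
prod[7] = max(1×9, 2×6, 3×4, 4×3, 5×2, 6×1) = 12
prod[8] = max(1×12, 2×9, 3×6, …, 6×2, 7×1) = 18
One optimal split: 3 + 3 + 2; product 3×3×2 = 18.

18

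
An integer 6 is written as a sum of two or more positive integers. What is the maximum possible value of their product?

Define prod[k] = max over 1≤i<k of i · max(k−i, prod[k−i]); the inner max lets the remainder stay uncut if that's better.
prod[2] = 1·max(1,0) = 1·1 = 1
prod[3] = 1·max(2,1) = 1·2 = 2
prod[4] = 2·max(2,1) = 2·2 = 4
prod[5] = 2·max(3,2) = 2·3 = 6
prod[6] = 3·max(3,2) = 3·3 = 9
One optimal split: 3 + 3; product 3·3 = 9.

9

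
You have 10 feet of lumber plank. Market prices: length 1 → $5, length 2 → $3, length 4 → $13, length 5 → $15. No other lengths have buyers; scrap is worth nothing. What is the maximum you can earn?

Let best[k] be the best obtainable value from length k. For each k, try every first piece i and keep the best of price[i] + best[k−i].
best[1] = 5
best[2] = max(5+5, 3+0) = 10
best[3] = max(5+10, 3+5) = 15
best[4] = max(5+15, 3+10, 13+0) = 20
best[5] = max(5+20, 3+15, 13+5, 15+0) = 25
best[6] = max(5+25, 3+20, 13+10, 15+5) = 30
best[7] = max(5+30, 3+25, 13+15, 15+10) = 35
best[8] = max(5+35, 3+30, 13+20, 15+15) = 40
best[9] = max(5+40, 3+35, 13+25, 15+20) = 45
best[10] = max(5+45, 3+40, 13+30, 15+25) = 50
One optimal cutting: 1 + 1 + 1 + 1 + 1 + 1 + 1 + 1 + 1 + 1 → $50.

50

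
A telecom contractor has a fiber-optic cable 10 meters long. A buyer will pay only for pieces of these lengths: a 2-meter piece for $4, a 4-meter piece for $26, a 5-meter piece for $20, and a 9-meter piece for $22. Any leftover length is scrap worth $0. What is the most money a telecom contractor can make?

Let r[k] be the best obtainable value from length k. For each k, try every first piece i and keep the best of price[i] + r[k−i].
r[1] = 0
r[2] = 4
r[3] = 4
r[4] = max(4+4, 26+0) = 26
r[5] = max(4+4, 26+0, 20+0) = 26
r[6] = max(4+26, 26+4, 20+0) = 30
r[7] = max(4+26, 26+4, 20+4) = 30
r[8] = max(4+30, 26+26, 20+4) = 52
r[9] = max(4+30, 26+26, 20+26, 22+0) = 52
r[10] = max(4+52, 26+30, 20+26, 22+0) = 56
One optimal cutting: 4 + 4 + 2 → $56.

56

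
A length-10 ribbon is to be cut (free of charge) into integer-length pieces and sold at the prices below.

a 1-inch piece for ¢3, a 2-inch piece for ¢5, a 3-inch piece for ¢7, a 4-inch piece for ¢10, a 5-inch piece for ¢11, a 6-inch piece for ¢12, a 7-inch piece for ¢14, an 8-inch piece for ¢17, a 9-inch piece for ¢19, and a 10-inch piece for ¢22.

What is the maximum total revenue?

30

Let R[k] be the best obtainable value from length k. For each k, try every first piece i and keep the best of price[i] + R[k−i].
R[1] = 3
R[2] = max(3+3, 5+0) = 6
R[3] = max(3+6, 5+3, 7+0) = 9
R[4] = max(3+9, 5+6, 7+3, 10+0) = 12
R[5] = max(3+12, 5+9, 7+6, 10+3, 11+0) = 15
R[6] = max(3+15, 5+12, 7+9, 10+6, 11+3, 12+0) = 18
R[7] = max(3+18, 5+15, 7+12, …, 12+3, 14+0) = 21
R[8] = max(3+21, 5+18, 7+15, …, 14+3, 17+0) = 24
R[9] = max(3+24, 5+21, 7+18, …, 17+3, 19+0) = 27
R[10] = max(3+27, 5+24, 7+21, …, 19+3, 22+0) = 30
One optimal cutting: 1 + 1 + 1 + 1 + 1 + 1 + 1 + 1 + 1 + 1 → ¢3 + ¢3 + ¢3 + ¢3 + ¢3 + ¢3 + ¢3 + ¢3 + ¢3 + ¢3 = ¢30.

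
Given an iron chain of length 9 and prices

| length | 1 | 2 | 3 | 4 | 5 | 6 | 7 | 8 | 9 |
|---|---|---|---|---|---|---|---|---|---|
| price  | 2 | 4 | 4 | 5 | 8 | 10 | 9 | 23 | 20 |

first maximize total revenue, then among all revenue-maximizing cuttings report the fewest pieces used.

2

Build r[k] bottom-up: r[k] = max over allowed piece i of (p[i] + r[k−i]).
r[1] = 2
r[2] = max(2+2, 4+0) = 4
r[3] = max(2+4, 4+2, 4+0) = 6
r[4] = max(2+6, 4+4, 4+2, 5+0) = 8
r[5] = max(2+8, 4+6, 4+4, 5+2, 8+0) = 10
r[6] = max(2+10, 4+8, 4+6, 5+4, 8+2, 10+0) = 12
r[7] = max(2+12, 4+10, 4+8, …, 10+2, 9+0) = 14
r[8] = max(2+14, 4+12, 4+10, …, 9+2, 23+0) = 23
r[9] = max(2+23, 4+14, 4+12, …, 23+2, 20+0) = 25
Maximum revenue is $25.
Now minimize piece count subject to staying optimal: for each k, pieces[k] = 1 + min over i with p[i]+r[k−i]=r[k] of pieces[k−i].
pieces[6] = 3
pieces[7] = 4
pieces[8] = 1
pieces[9] = 2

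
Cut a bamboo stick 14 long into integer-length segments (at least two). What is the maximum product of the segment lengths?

Let prod[k] be the best product for length k (with at least one cut). For each first piece i, the rest contributes max(k−i, prod[k−i]).
prod[2] = 1·max(1,0) = 1·1 = 1
prod[3] = max(1·2, 2·1) = 2
prod[4] = max(1·3, 2·2, 3·1) = 4
prod[5] = max(1·4, 2·3, 3·2, 4·1) = 6
prod[6] = max(1·6, 2·4, 3·3, 4·2, 5·1) = 9
prod[7] = max(1·9, 2·6, 3·4, 4·3, 5·2, 6·1) = 12
prod[8] = max(1·12, 2·9, 3·6, …, 6·2, 7·1) = 18
prod[9] = max(1·18, 2·12, 3·9, …, 7·2, 8·1) = 27
prod[10] = max(1·27, 2·18, 3·12, …, 8·2, 9·1) = 36
prod[11] = max(1·36, 2·27, 3·18, …, 9·2, 10·1) = 54
prod[12] = max(1·54, 2·36, 3·27, …, 10·2, 11·1) = 81
prod[13] = max(1·81, 2·54, 3·36, …, 11·2, 12·1) = 108
prod[14] = max(1·108, 2·81, 3·54, …, 12·2, 13·1) = 162
One optimal split: 3 + 3 + 3 + 3 + 2; product 3·3·3·3·2 = 162.

162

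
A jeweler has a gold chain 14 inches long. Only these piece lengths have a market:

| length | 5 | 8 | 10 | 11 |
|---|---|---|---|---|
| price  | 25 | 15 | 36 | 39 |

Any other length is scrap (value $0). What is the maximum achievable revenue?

50

Let best[k] be the best obtainable value from length k. For each k, try every first piece i and keep the best of price[i] + best[k−i].
best[1] = 0
best[2] = 0
best[3] = 0
best[4] = 0
best[5] = 25
best[6] = 25
best[7] = 25
best[8] = max(25+0, 15+0) = 25
best[9] = max(25+0, 15+0) = 25
best[10] = max(25+25, 15+0, 36+0) = 50
best[11] = max(25+25, 15+0, 36+0, 39+0) = 50
best[12] = max(25+25, 15+0, 36+0, 39+0) = 50
best[13] = max(25+25, 15+25, 36+0, 39+0) = 50
best[14] = max(25+25, 15+25, 36+0, 39+0) = 50
One optimal cutting: pieces 5 + 5 with 4 inches of scrap → $50.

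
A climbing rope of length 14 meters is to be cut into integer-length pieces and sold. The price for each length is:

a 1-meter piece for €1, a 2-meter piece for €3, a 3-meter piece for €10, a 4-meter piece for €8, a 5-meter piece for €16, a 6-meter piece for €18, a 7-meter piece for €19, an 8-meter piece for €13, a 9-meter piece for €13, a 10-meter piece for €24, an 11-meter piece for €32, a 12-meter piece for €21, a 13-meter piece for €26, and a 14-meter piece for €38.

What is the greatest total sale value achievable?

46

Build v[k] bottom-up: v[k] = max over allowed piece i of (p[i] + v[k−i]).
v[1] = 1
v[2] = max(1+1, 3+0) = 3
v[3] = max(1+3, 3+1, 10+0) = 10
v[4] = max(1+10, 3+3, 10+1, 8+0) = 11
v[5] = max(1+11, 3+10, 10+3, 8+1, 16+0) = 16
v[6] = max(1+16, 3+11, 10+10, 8+3, 16+1, 18+0) = 20
v[7] = max(1+20, 3+16, 10+11, …, 18+1, 19+0) = 21
v[8] = max(1+21, 3+20, 10+16, …, 19+1, 13+0) = 26
v[9] = max(1+26, 3+21, 10+20, …, 13+1, 13+0) = 30
v[10] = max(1+30, 3+26, 10+21, …, 13+1, 24+0) = 32
v[11] = max(1+32, 3+30, 10+26, …, 24+1, 32+0) = 36
v[12] = max(1+36, 3+32, 10+30, …, 32+1, 21+0) = 40
v[13] = max(1+40, 3+36, 10+32, …, 21+1, 26+0) = 42
v[14] = max(1+42, 3+40, 10+36, …, 26+1, 38+0) = 46
One optimal cutting: 5 + 3 + 3 + 3 → €16 + €10 + €10 + €10 = €46.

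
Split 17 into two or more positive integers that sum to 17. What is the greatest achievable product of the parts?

Define P[k] = max over 1≤i<k of i · max(k−i, P[k−i]); the inner max lets the remainder stay uncut if that's better.
Small cases: P[2]=1, P[3]=2, P[4]=4, P[5]=6, P[6]=9, P[7]=12, P[8]=18, P[9]=27.
P[10] = 2*max(8,18) = 2*18 = 36
P[11] = 2*max(9,27) = 2*27 = 54
P[12] = 3*max(9,27) = 3*27 = 81
P[13] = 2*max(11,54) = 2*54 = 108
P[14] = 2*max(12,81) = 2*81 = 162
P[15] = 3*max(12,81) = 3*81 = 243
P[16] = 2*max(14,162) = 2*162 = 324
P[17] = 2*max(15,243) = 2*243 = 486
One optimal split: 3 + 3 + 3 + 3 + 3 + 2; product 3*3*3*3*3*2 = 486.

486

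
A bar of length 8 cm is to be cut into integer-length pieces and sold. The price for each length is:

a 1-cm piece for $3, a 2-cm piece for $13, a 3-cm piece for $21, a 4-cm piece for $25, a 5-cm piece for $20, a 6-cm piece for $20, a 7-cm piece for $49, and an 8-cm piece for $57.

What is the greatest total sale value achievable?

Let r[k] be the best obtainable value from length k. For each k, try every first piece i and keep the best of price[i] + r[k−i].
r[1] = 3
r[2] = max(3+3, 13+0) = 13
r[3] = max(3+13, 13+3, 21+0) = 21
r[4] = max(3+21, 13+13, 21+3, 25+0) = 26
r[5] = max(3+26, 13+21, 21+13, 25+3, 20+0) = 34
r[6] = max(3+34, 13+26, 21+21, 25+13, 20+3, 20+0) = 42
r[7] = max(3+42, 13+34, 21+26, …, 20+3, 49+0) = 49
r[8] = max(3+49, 13+42, 21+34, …, 49+3, 57+0) = 57
Best is to sell the whole 8-cm piece uncut for $57.

57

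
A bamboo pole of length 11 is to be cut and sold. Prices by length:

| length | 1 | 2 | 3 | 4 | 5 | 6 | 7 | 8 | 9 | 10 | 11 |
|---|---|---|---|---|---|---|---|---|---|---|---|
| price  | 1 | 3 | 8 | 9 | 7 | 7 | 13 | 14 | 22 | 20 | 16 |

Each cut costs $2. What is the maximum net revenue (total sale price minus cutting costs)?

23

Consider every possible first cut. net[k] is the best of p[i]+net[k−i] over all sellable i≤k, charging 2 whenever i<k.
net[1] = 1
net[2] = 3
net[3] = 8
net[4] = 9
net[5] = 9  (first piece 2, then net[3]=8)
net[6] = 14  (first piece 3, then net[3]=8)
net[7] = 15  (first piece 3, then net[4]=9)
net[8] = 16  (first piece 4, then net[4]=9)
net[9] = 22
net[10] = 21  (first piece 1, then net[9]=22)
net[11] = 23  (first piece 2, then net[9]=22)
One optimal plan: pieces 9 + 2 (1 cut) → $25 − $2 = $23.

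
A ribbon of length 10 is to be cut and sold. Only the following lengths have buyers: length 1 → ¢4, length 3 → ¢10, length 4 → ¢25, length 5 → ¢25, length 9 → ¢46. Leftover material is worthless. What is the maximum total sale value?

Let r[k] be the best obtainable value from length k. For each k, try every first piece i and keep the best of price[i] + r[k−i].
r[1] = 4
r[2] = 8  (first piece 1, then r[1]=4)
r[3] = max(4+8, 10+0) = 12
r[4] = max(4+12, 10+4, 25+0) = 25
r[5] = max(4+25, 10+8, 25+4, 25+0) = 29
r[6] = max(4+29, 10+12, 25+8, 25+4) = 33
r[7] = max(4+33, 10+25, 25+12, 25+8) = 37
r[8] = max(4+37, 10+29, 25+25, 25+12) = 50
r[9] = max(4+50, 10+33, 25+29, 25+25, 46+0) = 54
r[10] = max(4+54, 10+37, 25+33, 25+29, 46+4) = 58
One optimal cutting: 4 + 4 + 1 + 1 → ¢58.

58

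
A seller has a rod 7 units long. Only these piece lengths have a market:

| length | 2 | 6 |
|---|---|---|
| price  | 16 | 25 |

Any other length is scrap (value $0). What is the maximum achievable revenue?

48

Build best[k] bottom-up: best[k] = max over allowed piece i of (p[i] + best[k−i]).
best[1] = 0
best[2] = 16
best[3] = 16
best[4] = 32  (first piece 2, then best[2]=16)
best[5] = 32
best[6] = max(16+32, 25+0) = 48
best[7] = max(16+32, 25+0) = 48
One optimal cutting: pieces 2 + 2 + 2 with 1 unit of scrap → $48.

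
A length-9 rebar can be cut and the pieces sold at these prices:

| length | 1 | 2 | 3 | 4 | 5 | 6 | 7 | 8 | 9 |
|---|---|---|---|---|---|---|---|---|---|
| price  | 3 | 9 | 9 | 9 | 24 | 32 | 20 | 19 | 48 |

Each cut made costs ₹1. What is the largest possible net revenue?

48

Build r[k] bottom-up: r[k] = max over allowed piece i of (p[i] + r[k−i]) − 1 per cut.
r[1] = 3
r[2] = 9
r[3] = 11  (first piece 1, then r[2]=9)
r[4] = 17  (first piece 2, then r[2]=9)
r[5] = 24
r[6] = 32
r[7] = 34  (first piece 1, then r[6]=32)
r[8] = 40  (first piece 2, then r[6]=32)
r[9] = 48
Best is to make no cuts and sell whole for ₹48.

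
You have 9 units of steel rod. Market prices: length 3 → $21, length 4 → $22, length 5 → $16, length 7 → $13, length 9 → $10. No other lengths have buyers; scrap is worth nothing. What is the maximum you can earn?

Consider every possible first cut. f[k] is the best of p[i]+f[k−i] over all sellable i≤k.
f[1] = 0
f[2] = 0
f[3] = 21
f[4] = max(21+0, 22+0) = 22
f[5] = max(21+0, 22+0, 16+0) = 22
f[6] = max(21+21, 22+0, 16+0) = 42
f[7] = max(21+22, 22+21, 16+0, 13+0) = 43
f[8] = max(21+22, 22+22, 16+21, 13+0) = 44
f[9] = max(21+42, 22+22, 16+22, 13+0, 10+0) = 63
One optimal cutting: 3 + 3 + 3 → $63.

63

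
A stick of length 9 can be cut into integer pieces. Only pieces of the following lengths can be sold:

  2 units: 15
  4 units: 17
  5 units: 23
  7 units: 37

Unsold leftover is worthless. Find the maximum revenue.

Consider every possible first cut. best[k] is the best of p[i]+best[k−i] over all sellable i≤k.
best[1] = 0
best[2] = 15
best[3] = 15
best[4] = 30  (first piece 2, then best[2]=15)
best[5] = 30
best[6] = 45  (first piece 2, then best[4]=30)
best[7] = 45
best[8] = 60  (first piece 2, then best[6]=45)
best[9] = 60
One optimal cutting: pieces 2 + 2 + 2 + 2 with 1 unit of scrap → 60.

60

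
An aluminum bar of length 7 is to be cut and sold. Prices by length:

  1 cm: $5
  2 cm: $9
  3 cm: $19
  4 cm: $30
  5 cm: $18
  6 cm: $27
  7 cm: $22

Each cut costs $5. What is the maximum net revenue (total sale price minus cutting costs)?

44

Build r[k] bottom-up: r[k] = max over allowed piece i of (p[i] + r[k−i]) − 5 per cut.
r[1] = 5
r[2] = 9
r[3] = 19
r[4] = 30
r[5] = 30  (first piece 1, then r[4]=30)
r[6] = 34  (first piece 2, then r[4]=30)
r[7] = 44  (first piece 3, then r[4]=30)
One optimal plan: pieces 4 + 3 (1 cut) → $49 − $5 = $44.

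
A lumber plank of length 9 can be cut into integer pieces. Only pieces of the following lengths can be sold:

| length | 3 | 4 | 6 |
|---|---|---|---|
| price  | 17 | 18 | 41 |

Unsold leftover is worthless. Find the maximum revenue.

58

Build r[k] bottom-up: r[k] = max over allowed piece i of (p[i] + r[k−i]).
r[1] = 0
r[2] = 0
r[3] = 17
r[4] = max(17+0, 18+0) = 18
r[5] = max(17+0, 18+0) = 18
r[6] = max(17+17, 18+0, 41+0) = 41
r[7] = max(17+18, 18+17, 41+0) = 41
r[8] = max(17+18, 18+18, 41+0) = 41
r[9] = max(17+41, 18+18, 41+17) = 58
One optimal cutting: 6 + 3 → $58.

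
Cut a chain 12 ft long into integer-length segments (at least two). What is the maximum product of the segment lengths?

Define prod[k] = max over 1≤i<k of i · max(k−i, prod[k−i]); the inner max lets the remainder stay uncut if that's better.
prod[2] = 1*max(1,0) = 1*1 = 1
prod[3] = 1*max(2,1) = 1*2 = 2
prod[4] = 2*max(2,1) = 2*2 = 4
prod[5] = 2*max(3,2) = 2*3 = 6
prod[6] = 3*max(3,2) = 3*3 = 9
prod[7] = 2*max(5,6) = 2*6 = 12
prod[8] = 2*max(6,9) = 2*9 = 18
prod[9] = 3*max(6,9) = 3*9 = 27
prod[10] = 2*max(8,18) = 2*18 = 36
prod[11] = 2*max(9,27) = 2*27 = 54
prod[12] = 3*max(9,27) = 3*27 = 81
One optimal split: 3 + 3 + 3 + 3; product 3*3*3*3 = 81.

81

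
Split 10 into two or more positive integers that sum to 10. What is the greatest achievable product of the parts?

Let f[k] be the best product for length k (with at least one cut). For each first piece i, the rest contributes max(k−i, f[k−i]).
f[2] = 1·max(1,0) = 1·1 = 1
f[3] = 1·max(2,1) = 1·2 = 2
f[4] = 2·max(2,1) = 2·2 = 4
f[5] = 2·max(3,2) = 2·3 = 6
f[6] = 3·max(3,2) = 3·3 = 9
f[7] = 2·max(5,6) = 2·6 = 12
f[8] = 2·max(6,9) = 2·9 = 18
f[9] = 3·max(6,9) = 3·9 = 27
f[10] = 2·max(8,18) = 2·18 = 36
One optimal split: 3 + 3 + 2 + 2; product 3·3·2·2 = 36.

36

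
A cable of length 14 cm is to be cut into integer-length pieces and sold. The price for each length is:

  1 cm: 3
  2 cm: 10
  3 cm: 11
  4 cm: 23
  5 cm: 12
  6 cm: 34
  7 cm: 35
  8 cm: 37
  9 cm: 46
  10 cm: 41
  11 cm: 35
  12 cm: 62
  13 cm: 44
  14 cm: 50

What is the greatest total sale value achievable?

Consider every possible first cut. R[k] is the best of p[i]+R[k−i] over all sellable i≤k.
R[1] = 3
R[2] = max(3+3, 10+0) = 10
R[3] = max(3+10, 10+3, 11+0) = 13
R[4] = max(3+13, 10+10, 11+3, 23+0) = 23
R[5] = max(3+23, 10+13, 11+10, 23+3, 12+0) = 26
R[6] = max(3+26, 10+23, 11+13, 23+10, 12+3, 34+0) = 34
R[7] = max(3+34, 10+26, 11+23, …, 34+3, 35+0) = 37
R[8] = max(3+37, 10+34, 11+26, …, 35+3, 37+0) = 46
R[9] = max(3+46, 10+37, 11+34, …, 37+3, 46+0) = 49
R[10] = max(3+49, 10+46, 11+37, …, 46+3, 41+0) = 57
R[11] = max(3+57, 10+49, 11+46, …, 41+3, 35+0) = 60
R[12] = max(3+60, 10+57, 11+49, …, 35+3, 62+0) = 69
R[13] = max(3+69, 10+60, 11+57, …, 62+3, 44+0) = 72
R[14] = max(3+72, 10+69, 11+60, …, 44+3, 50+0) = 80
One optimal cutting: 6 + 4 + 4 → 34 + 23 + 23 = 80.

80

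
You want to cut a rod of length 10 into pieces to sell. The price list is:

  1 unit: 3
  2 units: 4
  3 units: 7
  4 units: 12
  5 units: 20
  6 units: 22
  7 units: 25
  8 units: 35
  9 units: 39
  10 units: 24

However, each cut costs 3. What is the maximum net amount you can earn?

39

Let v[k] be the best obtainable value from length k. For each k, try every first piece i and keep the best of price[i] + v[k−i] minus the 3 cut fee when i<k.
v[1] = 3
v[2] = max(3+3-3, 4+0) = 4
v[3] = max(3+4-3, 4+3-3, 7+0) = 7
v[4] = max(3+7-3, 4+4-3, 7+3-3, 12+0) = 12
v[5] = max(3+12-3, 4+7-3, 7+4-3, 12+3-3, 20+0) = 20
v[6] = max(3+20-3, 4+12-3, 7+7-3, 12+4-3, 20+3-3, 22+0) = 22
v[7] = max(3+22-3, 4+20-3, 7+12-3, …, 22+3-3, 25+0) = 25
v[8] = max(3+25-3, 4+22-3, 7+20-3, …, 25+3-3, 35+0) = 35
v[9] = max(3+35-3, 4+25-3, 7+22-3, …, 35+3-3, 39+0) = 39
v[10] = max(3+39-3, 4+35-3, 7+25-3, …, 39+3-3, 24+0) = 39
One optimal plan: pieces 9 + 1 (1 cut) → 42 − 3 = 39.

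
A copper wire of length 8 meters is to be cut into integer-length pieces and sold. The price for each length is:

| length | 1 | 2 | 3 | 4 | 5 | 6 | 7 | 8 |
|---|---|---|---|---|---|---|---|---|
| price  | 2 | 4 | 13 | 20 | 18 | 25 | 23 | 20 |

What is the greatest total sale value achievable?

Consider every possible first cut. r[k] is the best of p[i]+r[k−i] over all sellable i≤k.
r[1] = 2
r[2] = max(2+2, 4+0) = 4
r[3] = max(2+4, 4+2, 13+0) = 13
r[4] = max(2+13, 4+4, 13+2, 20+0) = 20
r[5] = max(2+20, 4+13, 13+4, 20+2, 18+0) = 22
r[6] = max(2+22, 4+20, 13+13, 20+4, 18+2, 25+0) = 26
r[7] = max(2+26, 4+22, 13+20, …, 25+2, 23+0) = 33
r[8] = max(2+33, 4+26, 13+22, …, 23+2, 20+0) = 40
One optimal cutting: 4 + 4 → €20 + €20 = €40.

40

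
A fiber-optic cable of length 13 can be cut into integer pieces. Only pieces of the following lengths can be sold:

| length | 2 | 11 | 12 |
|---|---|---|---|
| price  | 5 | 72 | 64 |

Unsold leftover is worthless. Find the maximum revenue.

77

Let r[k] be the best obtainable value from length k. For each k, try every first piece i and keep the best of price[i] + r[k−i].
r[1] = 0
r[2] = 5
r[3] = 5
r[4] = 10  (first piece 2, then r[2]=5)
r[5] = 10
r[6] = 15  (first piece 2, then r[4]=10)
r[7] = 15
r[8] = 20  (first piece 2, then r[6]=15)
r[9] = 20
r[10] = 25  (first piece 2, then r[8]=20)
r[11] = max(5+20, 72+0) = 72
r[12] = max(5+25, 72+0, 64+0) = 72
r[13] = max(5+72, 72+5, 64+0) = 77
One optimal cutting: 11 + 2 → $77.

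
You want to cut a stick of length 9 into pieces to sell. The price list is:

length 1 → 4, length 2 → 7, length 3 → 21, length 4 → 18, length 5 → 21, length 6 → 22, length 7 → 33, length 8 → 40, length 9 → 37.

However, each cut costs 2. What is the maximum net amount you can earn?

59

Consider every possible first cut. net[k] is the best of p[i]+net[k−i] over all sellable i≤k, charging 2 whenever i<k.
net[1] = 4
net[2] = max(4+4-2, 7+0) = 7
net[3] = max(4+7-2, 7+4-2, 21+0) = 21
net[4] = max(4+21-2, 7+7-2, 21+4-2, 18+0) = 23
net[5] = max(4+23-2, 7+21-2, 21+7-2, 18+4-2, 21+0) = 26
net[6] = max(4+26-2, 7+23-2, 21+21-2, 18+7-2, 21+4-2, 22+0) = 40
net[7] = max(4+40-2, 7+26-2, 21+23-2, …, 22+4-2, 33+0) = 42
net[8] = max(4+42-2, 7+40-2, 21+26-2, …, 33+4-2, 40+0) = 45
net[9] = max(4+45-2, 7+42-2, 21+40-2, …, 40+4-2, 37+0) = 59
One optimal plan: pieces 3 + 3 + 3 (2 cuts) → 63 − 4 = 59.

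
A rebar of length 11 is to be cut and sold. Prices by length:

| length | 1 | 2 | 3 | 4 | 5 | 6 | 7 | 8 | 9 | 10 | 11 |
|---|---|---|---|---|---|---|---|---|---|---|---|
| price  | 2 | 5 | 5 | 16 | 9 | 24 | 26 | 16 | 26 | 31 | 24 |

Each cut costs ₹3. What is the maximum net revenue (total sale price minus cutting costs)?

Consider every possible first cut. v[k] is the best of p[i]+v[k−i] over all sellable i≤k, charging 3 whenever i<k.
v[1] = 2
v[2] = max(2+2-3, 5+0) = 5
v[3] = max(2+5-3, 5+2-3, 5+0) = 5
v[4] = max(2+5-3, 5+5-3, 5+2-3, 16+0) = 16
v[5] = max(2+16-3, 5+5-3, 5+5-3, 16+2-3, 9+0) = 15
v[6] = max(2+15-3, 5+16-3, 5+5-3, 16+5-3, 9+2-3, 24+0) = 24
v[7] = max(2+24-3, 5+15-3, 5+16-3, …, 24+2-3, 26+0) = 26
v[8] = max(2+26-3, 5+24-3, 5+15-3, …, 26+2-3, 16+0) = 29
v[9] = max(2+29-3, 5+26-3, 5+24-3, …, 16+2-3, 26+0) = 28
v[10] = max(2+28-3, 5+29-3, 5+26-3, …, 26+2-3, 31+0) = 37
v[11] = max(2+37-3, 5+28-3, 5+29-3, …, 31+2-3, 24+0) = 39
One optimal plan: pieces 7 + 4 (1 cut) → ₹42 − ₹3 = ₹39.

39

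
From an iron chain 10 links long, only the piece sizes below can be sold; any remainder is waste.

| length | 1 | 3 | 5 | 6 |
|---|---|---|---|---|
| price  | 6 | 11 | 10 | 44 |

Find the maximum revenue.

68

Let best[k] be the best obtainable value from length k. For each k, try every first piece i and keep the best of price[i] + best[k−i].
best[1] = 6
best[2] = 12  (first piece 1, then best[1]=6)
best[3] = 18  (first piece 1, then best[2]=12)
best[4] = 24  (first piece 1, then best[3]=18)
best[5] = 30  (first piece 1, then best[4]=24)
best[6] = 44
best[7] = 50  (first piece 1, then best[6]=44)
best[8] = 56  (first piece 1, then best[7]=50)
best[9] = 62  (first piece 1, then best[8]=56)
best[10] = 68  (first piece 1, then best[9]=62)
One optimal cutting: 6 + 1 + 1 + 1 + 1 → $68.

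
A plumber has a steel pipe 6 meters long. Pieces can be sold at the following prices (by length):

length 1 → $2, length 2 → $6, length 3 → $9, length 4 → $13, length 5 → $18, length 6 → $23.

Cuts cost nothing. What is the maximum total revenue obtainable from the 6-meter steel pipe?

Build v[k] bottom-up: v[k] = max over allowed piece i of (p[i] + v[k−i]).
v[1] = 2
v[2] = max(2+2, 6+0) = 6
v[3] = max(2+6, 6+2, 9+0) = 9
v[4] = max(2+9, 6+6, 9+2, 13+0) = 13
v[5] = max(2+13, 6+9, 9+6, 13+2, 18+0) = 18
v[6] = max(2+18, 6+13, 9+9, 13+6, 18+2, 23+0) = 23
Best is to sell the whole 6-meter piece uncut for $23.

23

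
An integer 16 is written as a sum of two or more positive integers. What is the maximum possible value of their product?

324

Define prod[k] = max over 1≤i<k of i · max(k−i, prod[k−i]); the inner max lets the remainder stay uncut if that's better.
Small cases: prod[2]=1, prod[3]=2, prod[4]=4, prod[5]=6, prod[6]=9, prod[7]=12, prod[8]=18, prod[9]=27, prod[10]=36, prod[11]=54.
prod[12] = max(1*54, 2*36, 3*27, …, 10*2, 11*1) = 81
prod[13] = max(1*81, 2*54, 3*36, …, 11*2, 12*1) = 108
prod[14] = max(1*108, 2*81, 3*54, …, 12*2, 13*1) = 162
prod[15] = max(1*162, 2*108, 3*81, …, 13*2, 14*1) = 243
prod[16] = max(1*243, 2*162, 3*108, …, 14*2, 15*1) = 324
One optimal split: 3 + 3 + 3 + 3 + 2 + 2; product 3*3*3*3*2*2 = 324.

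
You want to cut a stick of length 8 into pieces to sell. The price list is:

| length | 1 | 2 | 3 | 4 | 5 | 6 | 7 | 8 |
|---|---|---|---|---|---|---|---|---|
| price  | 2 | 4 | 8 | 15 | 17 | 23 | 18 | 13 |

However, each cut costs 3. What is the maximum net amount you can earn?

27

Build net[k] bottom-up: net[k] = max over allowed piece i of (p[i] + net[k−i]) − 3 per cut.
net[1] = 2
net[2] = 4
net[3] = 8
net[4] = 15
net[5] = 17
net[6] = 23
net[7] = 22  (first piece 1, then net[6]=23)
net[8] = 27  (first piece 4, then net[4]=15)
One optimal plan: pieces 4 + 4 (1 cut) → 30 − 3 = 27.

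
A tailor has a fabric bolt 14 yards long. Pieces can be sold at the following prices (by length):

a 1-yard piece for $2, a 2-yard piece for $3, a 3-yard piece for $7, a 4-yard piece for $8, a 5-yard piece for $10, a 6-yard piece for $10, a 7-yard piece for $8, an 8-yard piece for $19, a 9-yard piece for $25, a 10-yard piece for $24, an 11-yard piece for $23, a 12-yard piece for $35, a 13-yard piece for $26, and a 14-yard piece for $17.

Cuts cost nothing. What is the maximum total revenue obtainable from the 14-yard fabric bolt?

Let r[k] be the best obtainable value from length k. For each k, try every first piece i and keep the best of price[i] + r[k−i].
r[1] = 2
r[2] = 4  (first piece 1, then r[1]=2)
r[3] = 7
r[4] = 9  (first piece 1, then r[3]=7)
r[5] = 11  (first piece 1, then r[4]=9)
r[6] = 14  (first piece 3, then r[3]=7)
r[7] = 16  (first piece 1, then r[6]=14)
r[8] = 19
r[9] = 25
r[10] = 27  (first piece 1, then r[9]=25)
r[11] = 29  (first piece 1, then r[10]=27)
r[12] = 35
r[13] = 37  (first piece 1, then r[12]=35)
r[14] = 39  (first piece 1, then r[13]=37)
One optimal cutting: 12 + 1 + 1 → $35 + $2 + $2 = $39.

39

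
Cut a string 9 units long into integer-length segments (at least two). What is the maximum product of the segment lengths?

Let prod[k] be the best product for length k (with at least one cut). For each first piece i, the rest contributes max(k−i, prod[k−i]).
prod[2] = 1×max(1,0) = 1×1 = 1
prod[3] = 1×max(2,1) = 1×2 = 2
prod[4] = 2×max(2,1) = 2×2 = 4
prod[5] = 2×max(3,2) = 2×3 = 6
prod[6] = 3×max(3,2) = 3×3 = 9
prod[7] = 2×max(5,6) = 2×6 = 12
prod[8] = 2×max(6,9) = 2×9 = 18
prod[9] = 3×max(6,9) = 3×9 = 27
One optimal split: 3 + 3 + 3; product 3×3×3 = 27.

27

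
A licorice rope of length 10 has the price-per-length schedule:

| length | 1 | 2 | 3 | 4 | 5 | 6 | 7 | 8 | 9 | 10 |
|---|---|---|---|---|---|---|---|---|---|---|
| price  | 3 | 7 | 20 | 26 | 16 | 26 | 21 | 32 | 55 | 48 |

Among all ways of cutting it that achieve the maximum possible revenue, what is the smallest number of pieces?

3

Consider every possible first cut. r[k] is the best of p[i]+r[k−i] over all sellable i≤k.
r[1] = 3
r[2] = 7
r[3] = 20
r[4] = 26
r[5] = 29  (first piece 1, then r[4]=26)
r[6] = 40  (first piece 3, then r[3]=20)
r[7] = 46  (first piece 3, then r[4]=26)
r[8] = 52  (first piece 4, then r[4]=26)
r[9] = 60  (first piece 3, then r[6]=40)
r[10] = 66  (first piece 3, then r[7]=46)
Maximum revenue is ¢66.
Now minimize piece count subject to staying optimal: for each k, pieces[k] = 1 + min over i with p[i]+r[k−i]=r[k] of pieces[k−i].
pieces[7] = 2
pieces[8] = 2
pieces[9] = 3
pieces[10] = 3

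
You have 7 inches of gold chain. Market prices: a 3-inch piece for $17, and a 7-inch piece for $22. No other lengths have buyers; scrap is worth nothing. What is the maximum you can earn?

34

Let r[k] be the best obtainable value from length k. For each k, try every first piece i and keep the best of price[i] + r[k−i].
r[1] = 0
r[2] = 0
r[3] = 17
r[4] = 17
r[5] = 17
r[6] = 34  (first piece 3, then r[3]=17)
r[7] = max(17+17, 22+0) = 34
One optimal cutting: pieces 3 + 3 with 1 inch of scrap → $34.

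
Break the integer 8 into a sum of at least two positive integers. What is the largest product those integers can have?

Fill m[k] for k=2..8: at each k try every first piece i and multiply by the better of (k−i) uncut or m[k−i].
m[2] = 1*max(1,0) = 1*1 = 1
m[3] = 1*max(2,1) = 1*2 = 2
m[4] = 2*max(2,1) = 2*2 = 4
m[5] = 2*max(3,2) = 2*3 = 6
m[6] = 3*max(3,2) = 3*3 = 9
m[7] = 2*max(5,6) = 2*6 = 12
m[8] = 2*max(6,9) = 2*9 = 18
One optimal split: 3 + 3 + 2; product 3*3*2 = 18.

18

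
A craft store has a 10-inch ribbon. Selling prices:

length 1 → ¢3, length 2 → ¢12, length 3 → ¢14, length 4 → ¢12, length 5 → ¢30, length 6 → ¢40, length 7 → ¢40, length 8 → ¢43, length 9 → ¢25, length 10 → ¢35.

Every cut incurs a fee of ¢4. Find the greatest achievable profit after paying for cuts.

56

Let v[k] be the best obtainable value from length k. For each k, try every first piece i and keep the best of price[i] + v[k−i] minus the 4 cut fee when i<k.
v[1] = 3
v[2] = 12
v[3] = 14
v[4] = 20  (first piece 2, then v[2]=12)
v[5] = 30
v[6] = 40
v[7] = 40
v[8] = 48  (first piece 2, then v[6]=40)
v[9] = 50  (first piece 3, then v[6]=40)
v[10] = 56  (first piece 2, then v[8]=48)
One optimal plan: pieces 6 + 2 + 2 (2 cuts) → ¢64 − ¢8 = ¢56.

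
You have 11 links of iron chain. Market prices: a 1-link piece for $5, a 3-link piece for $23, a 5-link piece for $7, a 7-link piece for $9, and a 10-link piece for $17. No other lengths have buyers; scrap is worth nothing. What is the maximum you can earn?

79

Consider every possible first cut. best[k] is the best of p[i]+best[k−i] over all sellable i≤k.
best[1] = 5
best[2] = 10  (first piece 1, then best[1]=5)
best[3] = 23
best[4] = 28  (first piece 1, then best[3]=23)
best[5] = 33  (first piece 1, then best[4]=28)
best[6] = 46  (first piece 3, then best[3]=23)
best[7] = 51  (first piece 1, then best[6]=46)
best[8] = 56  (first piece 1, then best[7]=51)
best[9] = 69  (first piece 3, then best[6]=46)
best[10] = 74  (first piece 1, then best[9]=69)
best[11] = 79  (first piece 1, then best[10]=74)
One optimal cutting: 3 + 3 + 3 + 1 + 1 → $79.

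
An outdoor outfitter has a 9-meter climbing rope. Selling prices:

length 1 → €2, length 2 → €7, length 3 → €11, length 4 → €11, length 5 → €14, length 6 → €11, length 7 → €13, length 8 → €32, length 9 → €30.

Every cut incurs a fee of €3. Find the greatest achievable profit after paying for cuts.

Build net[k] bottom-up: net[k] = max over allowed piece i of (p[i] + net[k−i]) − 3 per cut.
net[1] = 2
net[2] = max(2+2-3, 7+0) = 7
net[3] = max(2+7-3, 7+2-3, 11+0) = 11
net[4] = max(2+11-3, 7+7-3, 11+2-3, 11+0) = 11
net[5] = max(2+11-3, 7+11-3, 11+7-3, 11+2-3, 14+0) = 15
net[6] = max(2+15-3, 7+11-3, 11+11-3, 11+7-3, 14+2-3, 11+0) = 19
net[7] = max(2+19-3, 7+15-3, 11+11-3, …, 11+2-3, 13+0) = 19
net[8] = max(2+19-3, 7+19-3, 11+15-3, …, 13+2-3, 32+0) = 32
net[9] = max(2+32-3, 7+19-3, 11+19-3, …, 32+2-3, 30+0) = 31
One optimal plan: pieces 8 + 1 (1 cut) → €34 − €3 = €31.

31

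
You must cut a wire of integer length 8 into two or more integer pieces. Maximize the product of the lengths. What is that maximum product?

Fill m[k] for k=2..8: at each k try every first piece i and multiply by the better of (k−i) uncut or m[k−i].
m[2] = 1×max(1,0) = 1×1 = 1
m[3] = max(1×2, 2×1) = 2
m[4] = max(1×3, 2×2, 3×1) = 4
m[5] = max(1×4, 2×3, 3×2, 4×1) = 6
m[6] = max(1×6, 2×4, 3×3, 4×2, 5×1) = 9
m[7] = max(1×9, 2×6, 3×4, 4×3, 5×2, 6×1) = 12
m[8] = max(1×12, 2×9, 3×6, …, 6×2, 7×1) = 18
One optimal split: 3 + 3 + 2; product 3×3×2 = 18.

18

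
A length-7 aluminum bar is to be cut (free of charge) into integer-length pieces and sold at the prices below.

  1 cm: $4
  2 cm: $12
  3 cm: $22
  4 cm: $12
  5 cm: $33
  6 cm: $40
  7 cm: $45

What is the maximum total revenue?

48

Consider every possible first cut. r[k] is the best of p[i]+r[k−i] over all sellable i≤k.
r[1] = 4
r[2] = 12
r[3] = 22
r[4] = 26  (first piece 1, then r[3]=22)
r[5] = 34  (first piece 2, then r[3]=22)
r[6] = 44  (first piece 3, then r[3]=22)
r[7] = 48  (first piece 1, then r[6]=44)
One optimal cutting: 3 + 3 + 1 → $22 + $22 + $4 = $48.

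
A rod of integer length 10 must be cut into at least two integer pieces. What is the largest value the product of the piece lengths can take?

36

Define g[k] = max over 1≤i<k of i · max(k−i, g[k−i]); the inner max lets the remainder stay uncut if that's better.
Small cases: g[2]=1, g[3]=2.
g[4] = 2·max(2,1) = 2·2 = 4
g[5] = 2·max(3,2) = 2·3 = 6
g[6] = 3·max(3,2) = 3·3 = 9
g[7] = 2·max(5,6) = 2·6 = 12
g[8] = 2·max(6,9) = 2·9 = 18
g[9] = 3·max(6,9) = 3·9 = 27
g[10] = 2·max(8,18) = 2·18 = 36
One optimal split: 3 + 3 + 2 + 2; product 3·3·2·2 = 36.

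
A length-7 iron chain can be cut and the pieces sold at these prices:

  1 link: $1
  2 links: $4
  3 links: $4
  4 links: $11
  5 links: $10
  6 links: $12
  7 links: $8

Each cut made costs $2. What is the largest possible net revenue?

13

Consider every possible first cut. r[k] is the best of p[i]+r[k−i] over all sellable i≤k, charging 2 whenever i<k.
r[1] = 1
r[2] = 4
r[3] = 4
r[4] = 11
r[5] = 10  (first piece 1, then r[4]=11)
r[6] = 13  (first piece 2, then r[4]=11)
r[7] = 13  (first piece 3, then r[4]=11)
One optimal plan: pieces 4 + 3 (1 cut) → $15 − $2 = $13.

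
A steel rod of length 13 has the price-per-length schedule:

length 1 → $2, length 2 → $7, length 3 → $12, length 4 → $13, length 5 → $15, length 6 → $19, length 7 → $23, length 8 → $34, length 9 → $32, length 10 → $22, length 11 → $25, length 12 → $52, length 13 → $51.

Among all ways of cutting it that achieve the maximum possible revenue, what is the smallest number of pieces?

Build r[k] bottom-up: r[k] = max over allowed piece i of (p[i] + r[k−i]).
r[1] = 2
r[2] = 7
r[3] = 12
r[4] = 14  (first piece 1, then r[3]=12)
r[5] = 19  (first piece 2, then r[3]=12)
r[6] = 24  (first piece 3, then r[3]=12)
r[7] = 26  (first piece 1, then r[6]=24)
r[8] = 34
r[9] = 36  (first piece 1, then r[8]=34)
r[10] = 41  (first piece 2, then r[8]=34)
r[11] = 46  (first piece 3, then r[8]=34)
r[12] = 52
r[13] = 54  (first piece 1, then r[12]=52)
Maximum revenue is $54.
Now minimize piece count subject to staying optimal: for each k, pieces[k] = 1 + min over i with p[i]+r[k−i]=r[k] of pieces[k−i].
pieces[10] = 2
pieces[11] = 2
pieces[12] = 1
pieces[13] = 2

2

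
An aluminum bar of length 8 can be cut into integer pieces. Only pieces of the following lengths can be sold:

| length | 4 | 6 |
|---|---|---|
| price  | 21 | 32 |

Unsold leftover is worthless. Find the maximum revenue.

Consider every possible first cut. f[k] is the best of p[i]+f[k−i] over all sellable i≤k.
f[1] = 0
f[2] = 0
f[3] = 0
f[4] = 21
f[5] = 21
f[6] = max(21+0, 32+0) = 32
f[7] = max(21+0, 32+0) = 32
f[8] = max(21+21, 32+0) = 42
One optimal cutting: 4 + 4 → $42.

42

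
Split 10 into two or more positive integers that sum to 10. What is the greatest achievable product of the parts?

Fill P[k] for k=2..10: at each k try every first piece i and multiply by the better of (k−i) uncut or P[k−i].
P[2] = 1*max(1,0) = 1*1 = 1
P[3] = max(1*2, 2*1) = 2
P[4] = max(1*3, 2*2, 3*1) = 4
P[5] = max(1*4, 2*3, 3*2, 4*1) = 6
P[6] = max(1*6, 2*4, 3*3, 4*2, 5*1) = 9
P[7] = max(1*9, 2*6, 3*4, 4*3, 5*2, 6*1) = 12
P[8] = max(1*12, 2*9, 3*6, …, 6*2, 7*1) = 18
P[9] = max(1*18, 2*12, 3*9, …, 7*2, 8*1) = 27
P[10] = max(1*27, 2*18, 3*12, …, 8*2, 9*1) = 36
One optimal split: 3 + 3 + 2 + 2; product 3*3*2*2 = 36.

36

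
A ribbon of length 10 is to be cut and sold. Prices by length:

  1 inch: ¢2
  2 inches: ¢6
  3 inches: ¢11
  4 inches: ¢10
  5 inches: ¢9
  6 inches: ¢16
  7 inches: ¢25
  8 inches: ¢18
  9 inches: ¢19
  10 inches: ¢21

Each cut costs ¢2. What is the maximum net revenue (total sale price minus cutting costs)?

34

Consider every possible first cut. v[k] is the best of p[i]+v[k−i] over all sellable i≤k, charging 2 whenever i<k.
v[1] = 2
v[2] = max(2+2-2, 6+0) = 6
v[3] = max(2+6-2, 6+2-2, 11+0) = 11
v[4] = max(2+11-2, 6+6-2, 11+2-2, 10+0) = 11
v[5] = max(2+11-2, 6+11-2, 11+6-2, 10+2-2, 9+0) = 15
v[6] = max(2+15-2, 6+11-2, 11+11-2, 10+6-2, 9+2-2, 16+0) = 20
v[7] = max(2+20-2, 6+15-2, 11+11-2, …, 16+2-2, 25+0) = 25
v[8] = max(2+25-2, 6+20-2, 11+15-2, …, 25+2-2, 18+0) = 25
v[9] = max(2+25-2, 6+25-2, 11+20-2, …, 18+2-2, 19+0) = 29
v[10] = max(2+29-2, 6+25-2, 11+25-2, …, 19+2-2, 21+0) = 34
One optimal plan: pieces 7 + 3 (1 cut) → ¢36 − ¢2 = ¢34.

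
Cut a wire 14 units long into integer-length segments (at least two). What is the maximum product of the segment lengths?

162

Define g[k] = max over 1≤i<k of i · max(k−i, g[k−i]); the inner max lets the remainder stay uncut if that's better.
g[2] = 1*max(1,0) = 1*1 = 1
g[3] = 1*max(2,1) = 1*2 = 2
g[4] = 2*max(2,1) = 2*2 = 4
g[5] = 2*max(3,2) = 2*3 = 6
g[6] = 3*max(3,2) = 3*3 = 9
g[7] = 2*max(5,6) = 2*6 = 12
g[8] = 2*max(6,9) = 2*9 = 18
g[9] = 3*max(6,9) = 3*9 = 27
g[10] = 2*max(8,18) = 2*18 = 36
g[11] = 2*max(9,27) = 2*27 = 54
g[12] = 3*max(9,27) = 3*27 = 81
g[13] = 2*max(11,54) = 2*54 = 108
g[14] = 2*max(12,81) = 2*81 = 162
One optimal split: 3 + 3 + 3 + 3 + 2; product 3*3*3*3*2 = 162.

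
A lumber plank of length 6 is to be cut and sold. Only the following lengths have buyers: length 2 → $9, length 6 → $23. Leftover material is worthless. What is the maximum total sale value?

27

Consider every possible first cut. best[k] is the best of p[i]+best[k−i] over all sellable i≤k.
best[1] = 0
best[2] = 9
best[3] = 9
best[4] = 18  (first piece 2, then best[2]=9)
best[5] = 18
best[6] = 27  (first piece 2, then best[4]=18)
One optimal cutting: 2 + 2 + 2 → $27.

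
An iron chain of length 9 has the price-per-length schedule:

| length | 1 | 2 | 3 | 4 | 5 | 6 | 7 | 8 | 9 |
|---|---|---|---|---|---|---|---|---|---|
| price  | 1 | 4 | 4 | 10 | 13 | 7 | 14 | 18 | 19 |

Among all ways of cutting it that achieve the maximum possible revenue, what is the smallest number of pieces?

2

Consider every possible first cut. r[k] is the best of p[i]+r[k−i] over all sellable i≤k.
r[1] = 1
r[2] = 4
r[3] = 5  (first piece 1, then r[2]=4)
r[4] = 10
r[5] = 13
r[6] = 14  (first piece 1, then r[5]=13)
r[7] = 17  (first piece 2, then r[5]=13)
r[8] = 20  (first piece 4, then r[4]=10)
r[9] = 23  (first piece 4, then r[5]=13)
Maximum revenue is $23.
Now minimize piece count subject to staying optimal: for each k, pieces[k] = 1 + min over i with p[i]+r[k−i]=r[k] of pieces[k−i].
pieces[6] = 2
pieces[7] = 2
pieces[8] = 2
pieces[9] = 2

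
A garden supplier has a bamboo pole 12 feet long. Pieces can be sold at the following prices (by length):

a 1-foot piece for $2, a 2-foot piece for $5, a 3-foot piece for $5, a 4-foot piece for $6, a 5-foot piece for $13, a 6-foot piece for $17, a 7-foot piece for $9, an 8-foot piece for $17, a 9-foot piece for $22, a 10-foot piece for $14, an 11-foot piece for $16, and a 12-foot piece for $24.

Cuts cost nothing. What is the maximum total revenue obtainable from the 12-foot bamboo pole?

Consider every possible first cut. R[k] is the best of p[i]+R[k−i] over all sellable i≤k.
R[1] = 2
R[2] = max(2+2, 5+0) = 5
R[3] = max(2+5, 5+2, 5+0) = 7
R[4] = max(2+7, 5+5, 5+2, 6+0) = 10
R[5] = max(2+10, 5+7, 5+5, 6+2, 13+0) = 13
R[6] = max(2+13, 5+10, 5+7, 6+5, 13+2, 17+0) = 17
R[7] = max(2+17, 5+13, 5+10, …, 17+2, 9+0) = 19
R[8] = max(2+19, 5+17, 5+13, …, 9+2, 17+0) = 22
R[9] = max(2+22, 5+19, 5+17, …, 17+2, 22+0) = 24
R[10] = max(2+24, 5+22, 5+19, …, 22+2, 14+0) = 27
R[11] = max(2+27, 5+24, 5+22, …, 14+2, 16+0) = 30
R[12] = max(2+30, 5+27, 5+24, …, 16+2, 24+0) = 34
One optimal cutting: 6 + 6 → $17 + $17 = $34.

34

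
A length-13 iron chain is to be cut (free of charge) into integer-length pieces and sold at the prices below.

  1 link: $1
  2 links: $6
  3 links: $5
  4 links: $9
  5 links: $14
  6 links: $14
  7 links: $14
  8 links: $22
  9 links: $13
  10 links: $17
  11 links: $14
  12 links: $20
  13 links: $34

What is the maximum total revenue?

Build r[k] bottom-up: r[k] = max over allowed piece i of (p[i] + r[k−i]).
r[1] = 1
r[2] = max(1+1, 6+0) = 6
r[3] = max(1+6, 6+1, 5+0) = 7
r[4] = max(1+7, 6+6, 5+1, 9+0) = 12
r[5] = max(1+12, 6+7, 5+6, 9+1, 14+0) = 14
r[6] = max(1+14, 6+12, 5+7, 9+6, 14+1, 14+0) = 18
r[7] = max(1+18, 6+14, 5+12, …, 14+1, 14+0) = 20
r[8] = max(1+20, 6+18, 5+14, …, 14+1, 22+0) = 24
r[9] = max(1+24, 6+20, 5+18, …, 22+1, 13+0) = 26
r[10] = max(1+26, 6+24, 5+20, …, 13+1, 17+0) = 30
r[11] = max(1+30, 6+26, 5+24, …, 17+1, 14+0) = 32
r[12] = max(1+32, 6+30, 5+26, …, 14+1, 20+0) = 36
r[13] = max(1+36, 6+32, 5+30, …, 20+1, 34+0) = 38
One optimal cutting: 5 + 2 + 2 + 2 + 2 → $14 + $6 + $6 + $6 + $6 = $38.

38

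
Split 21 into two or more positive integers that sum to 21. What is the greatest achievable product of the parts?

2187

Let f[k] be the best product for length k (with at least one cut). For each first piece i, the rest contributes max(k−i, f[k−i]).
f[2] = 1·max(1,0) = 1·1 = 1
f[3] = 1·max(2,1) = 1·2 = 2
f[4] = 2·max(2,1) = 2·2 = 4
f[5] = 2·max(3,2) = 2·3 = 6
f[6] = 3·max(3,2) = 3·3 = 9
f[7] = 2·max(5,6) = 2·6 = 12
f[8] = 2·max(6,9) = 2·9 = 18
f[9] = 3·max(6,9) = 3·9 = 27
f[10] = 2·max(8,18) = 2·18 = 36
f[11] = 2·max(9,27) = 2·27 = 54
f[12] = 3·max(9,27) = 3·27 = 81
f[13] = 2·max(11,54) = 2·54 = 108
f[14] = 2·max(12,81) = 2·81 = 162
f[15] = 3·max(12,81) = 3·81 = 243
f[16] = 2·max(14,162) = 2·162 = 324
f[17] = 2·max(15,243) = 2·243 = 486
f[18] = 3·max(15,243) = 3·243 = 729
f[19] = 2·max(17,486) = 2·486 = 972
f[20] = 2·max(18,729) = 2·729 = 1458
f[21] = 3·max(18,729) = 3·729 = 2187
One optimal split: 3 + 3 + 3 + 3 + 3 + 3 + 3; product 3·3·3·3·3·3·3 = 2187.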